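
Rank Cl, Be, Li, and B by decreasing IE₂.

Li > B > Cl > Be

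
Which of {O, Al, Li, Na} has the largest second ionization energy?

Li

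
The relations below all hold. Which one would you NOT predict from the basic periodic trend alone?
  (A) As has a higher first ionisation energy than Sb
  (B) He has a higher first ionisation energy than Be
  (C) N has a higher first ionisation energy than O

The general trend: first ionisation energy increases across a period and decreases down a group.
(A) As (period 4, group 15) vs Sb (period 5, group 15): the stated order agrees with the simple trend.
(B) He (period 1, group 18) vs Be (period 2, group 2): the stated order agrees with the simple trend.
(C) N (period 2, group 15) vs O (period 2, group 16): the stated order contradicts the simple trend.
The exception is (C): pairing an electron in O's 2p⁴ costs repulsion energy, so O ionizes more easily than half-filled N (2p³).

(C)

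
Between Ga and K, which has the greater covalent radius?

K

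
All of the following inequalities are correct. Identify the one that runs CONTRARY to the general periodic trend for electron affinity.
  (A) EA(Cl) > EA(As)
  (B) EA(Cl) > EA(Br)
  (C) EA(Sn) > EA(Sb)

(C)

The general trend: electron affinity increases across a period and decreases down a group.
(A) Cl (period 3, group 17) vs As (period 4, group 15): the stated order agrees with the simple trend.
(B) Cl (period 3, group 17) vs Br (period 4, group 17): the stated order agrees with the simple trend.
(C) Sn (period 5, group 14) vs Sb (period 5, group 15): the stated order contradicts the simple trend.
The exception is (C): adding an electron to Sb's half-filled 5p³ is unfavourable, so Sn has the more exothermic EA.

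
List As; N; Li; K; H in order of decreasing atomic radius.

H is in period 1, group 1; Li is in period 2, group 1; N is in period 2, group 15; K is in period 4, group 1; As is in period 4, group 15.
Across a period the added protons contract the valence shell; down a group each new principal shell makes the atom larger.
Here both period and group differ, so the two effects have to be weighed against each other.
N > H: the two effects oppose for this pair; the down-group effect wins (71 vs 32 pm).
As > N: they share group 15; the group trend gives As the larger value.
Li > As: the two effects oppose for this pair; the across-period effect wins (133 vs 121 pm).
K > Li: K sits below Li in group 1, so the down-group effect alone puts K larger.
Tabulated atomic radius (pm): H 32, Li 133, N 71, K 196, As 121.
So from largest to smallest: K > Li > As > N > H.

K > Li > As > N > H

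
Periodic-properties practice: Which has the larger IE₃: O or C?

O

Consider each +2 ion: O²⁺ still has 4 valence electrons; C²⁺ still has 2 valence electrons.
All are still removing valence electrons, so compare the +2 ions as you would atoms: IE_3 generally rises across a period (higher Z_eff) and falls down a group (larger shell), subject to the usual subshell exceptions.
Valence configurations: O²⁺ [He]2s²2p², C²⁺ [He]2s².
The numbers (kJ/mol): O 5300, C 4620.
Putting it together, IE_3: C < O.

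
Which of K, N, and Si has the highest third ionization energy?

Consider each +2 ion: K²⁺ is already 1 electron into the core; N²⁺ still has 3 valence electrons; Si²⁺ still has 2 valence electrons.
Usually core removal costs more than valence removal, but here the competition is close: a tightly held n=2 valence electron can cost more to remove than an n=3 core electron, so the actual values have to decide it.
Valence configurations: N²⁺ [He]2s²2p¹, Si²⁺ [Ne]3s².
Tabulated IE_3 (kJ/mol): K 4420, N 4578, Si 3232.
So the third ionization energies run Si < K < N.

N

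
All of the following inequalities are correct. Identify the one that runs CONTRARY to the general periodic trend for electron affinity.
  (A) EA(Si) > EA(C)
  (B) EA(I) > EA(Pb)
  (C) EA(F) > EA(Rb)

(A)

The general trend: electron affinity increases across a period and decreases down a group.
(A) Si (period 3, group 14) vs C (period 2, group 14): the stated order contradicts the simple trend.
(B) I (period 5, group 17) vs Pb (period 6, group 14): the stated order agrees with the simple trend.
(C) F (period 2, group 17) vs Rb (period 5, group 1): the stated order agrees with the simple trend.
The exception is (A): Si's larger, more diffuse 3p orbitals accept an added electron slightly more readily than C's compact 2p.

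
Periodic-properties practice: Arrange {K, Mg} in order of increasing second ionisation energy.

Mg < K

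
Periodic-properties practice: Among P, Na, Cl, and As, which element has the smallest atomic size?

Cl

Na is in period 3, group 1; P is in period 3, group 15; Cl is in period 3, group 17; As is in period 4, group 15.
Across a period the added protons contract the valence shell; down a group each new principal shell makes the atom larger.
Here both period and group differ, so the two effects have to be weighed against each other.
P > Cl: both are in period 3; the period trend gives P the larger value.
As > P: As sits below P in group 15, so the down-group effect alone puts As larger.
Na > As: the two effects oppose for this pair; the across-period effect wins (155 vs 121 pm).
For reference (pm): Na 155, P 111, Cl 99, As 121.
The smallest atomic size among these belongs to Cl.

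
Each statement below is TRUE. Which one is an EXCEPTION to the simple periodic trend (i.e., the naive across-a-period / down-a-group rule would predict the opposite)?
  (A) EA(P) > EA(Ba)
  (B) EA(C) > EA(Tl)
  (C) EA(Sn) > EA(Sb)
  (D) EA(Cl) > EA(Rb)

(C)

The general trend: electron affinity increases across a period and decreases down a group.
(A) P (period 3, group 15) vs Ba (period 6, group 2): the stated order agrees with the simple trend.
(B) C (period 2, group 14) vs Tl (period 6, group 13): the stated order agrees with the simple trend.
(C) Sn (period 5, group 14) vs Sb (period 5, group 15): the stated order contradicts the simple trend.
(D) Cl (period 3, group 17) vs Rb (period 5, group 1): the stated order agrees with the simple trend.
The exception is (C): adding an electron to Sb's half-filled 5p³ is unfavourable, so Sn has the more exothermic EA.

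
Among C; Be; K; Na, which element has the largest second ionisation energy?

IE_2 is the cost of taking one more electron from the +1 cation: C⁺ still has 3 valence electrons; Be⁺ still has 1 valence electron; K⁺ is the bare [Ar] core; Na⁺ is the bare [Ne] core.
Core electrons are held far more tightly than valence electrons, so K and Na top the IE_2 order.
Valence configurations: C⁺ [He]2s²2p¹, Be⁺ [He]2s¹.
Tabulated IE_2 (kJ/mol): C 2353, Be 1757, K 3052, Na 4562.
Hence IE_2: Be < C < K < Na.

Na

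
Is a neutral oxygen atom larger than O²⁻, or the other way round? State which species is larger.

O²⁻

Forming O²⁻ adds 2 electrons to O. More electron–electron repulsion in the same shell, with unchanged nuclear charge, lets the cloud expand.
An anion is larger than its parent atom: O²⁻ > O.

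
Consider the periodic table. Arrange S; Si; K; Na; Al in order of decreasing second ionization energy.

Na, K, S, Al, Si

After 1 electron has been removed, what remains? S⁺ still has 5 valence electrons; Si⁺ still has 3 valence electrons; K⁺ is the bare [Ar] core; Na⁺ is the bare [Ne] core; Al⁺ still has 2 valence electrons.
Breaking into a closed-shell core is much more expensive than removing a leftover valence electron — K and Na have the largest IE_2 here.
Valence configurations: S⁺ [Ne]3s²3p³, Si⁺ [Ne]3s²3p¹, Al⁺ [Ne]3s².
Si⁺ loses a lone 3p electron whereas Al⁺ must break into a filled 3s² pair, so IE_2(Al) > IE_2(Si) even though Si has the higher nuclear charge.
Tabulated IE_2 (kJ/mol): S 2252, Si 1577, K 3052, Na 4562, Al 1817.
Putting it together, IE_2: Si < Al < S < K < Na.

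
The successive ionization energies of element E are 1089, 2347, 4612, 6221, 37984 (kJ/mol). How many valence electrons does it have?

4

Look for the largest jump between consecutive ionization energies: IE5/IE4 ≈ 6.1, far larger than any earlier ratio.
That jump marks the point where a core electron is being removed. So the atom has 4 valence electrons.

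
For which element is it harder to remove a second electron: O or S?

O

The second ionization energy removes an electron from the +1 ion. For each element: O⁺ still has 5 valence electrons; S⁺ still has 5 valence electrons.
All are still removing valence electrons, so compare the +1 ions as you would atoms: IE_2 generally rises across a period (higher Z_eff) and falls down a group (larger shell), subject to the usual subshell exceptions.
Valence configurations: O⁺ [He]2s²2p³, S⁺ [Ne]3s²3p³.
Tabulated IE_2 (kJ/mol): O 3388, S 2252.
So the second ionization energies run S < O.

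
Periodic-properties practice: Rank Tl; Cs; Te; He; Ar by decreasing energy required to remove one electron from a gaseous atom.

He > Ar > Te > Tl > Cs

Removing the outermost electron gets harder across a period and easier down a group.
Neither a single period nor a single group — weigh both effects.
Tl > Cs: Tl lies to the right of Cs in period 6, so the across-period effect alone puts Tl higher.
Te > Tl: relative to Tl, both the across-period and down-group shifts push Te's first ionization energy up.
Ar > Te: both effects reinforce here, so Ar is clearly the higher of the two.
He > Ar: He sits above Ar in group 18, so the down-group effect alone puts He higher.
Approximate values (kJ/mol): He 2372, Ar 1521, Te 869, Cs 376, Tl 589.
So from highest to lowest: He > Ar > Te > Tl > Cs.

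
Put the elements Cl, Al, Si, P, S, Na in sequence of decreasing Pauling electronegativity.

Cl > S > P > Si > Al > Na

Na is in period 3, group 1; Al is in period 3, group 13; Si is in period 3, group 14; P is in period 3, group 15; S is in period 3, group 16; Cl is in period 3, group 17.
Atoms toward the upper right of the periodic table pull bonding electrons most strongly.
All lie in period 3, so electronegativity increases left to right.
So from highest to lowest: Cl > S > P > Si > Al > Na.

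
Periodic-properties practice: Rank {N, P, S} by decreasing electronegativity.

N > S > P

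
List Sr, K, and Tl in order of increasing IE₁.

K < Sr < Tl

K is in period 4, group 1; Sr is in period 5, group 2; Tl is in period 6, group 13.
First ionization energy rises across a period (greater Z_eff holds electrons more tightly) and falls down a group (valence electrons are farther from the nucleus).
A diagonal step moves right (one effect) and down (the opposite effect) at once.
Sr > K: the two effects oppose for this pair; the across-period effect wins (550 vs 419 kJ/mol).
Tl > Sr: period and group pull opposite ways; the across-period shift dominates (589 vs 550 kJ/mol).
Approximate values (kJ/mol): K 419, Sr 550, Tl 589.
So from lowest to highest: K < Sr < Tl.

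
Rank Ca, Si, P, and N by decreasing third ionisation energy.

Ca > N > Si > P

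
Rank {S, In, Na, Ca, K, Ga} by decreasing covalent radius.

K, Ca, Na, In, Ga, S

Across a period the added protons contract the valence shell; down a group each new principal shell makes the atom larger.
These span different periods and groups, so the two trends combine.
Ga > S: relative to S, both the across-period and down-group shifts push Ga's atomic radius up.
In > Ga: they share group 13; the group trend gives In the larger value.
Na > In: period and group pull opposite ways; the across-period shift dominates (155 vs 142 pm).
Ca > Na: period and group pull opposite ways; the down-group shift dominates (171 vs 155 pm).
K > Ca: K lies to the left of Ca in period 4, so the across-period effect alone puts K larger.
Approximate values (pm): Na 155, S 103, K 196, Ca 171, Ga 124, In 142.
So from largest to smallest: K > Ca > Na > In > Ga > S.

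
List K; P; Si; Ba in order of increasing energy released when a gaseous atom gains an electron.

Ba < K < P < Si

Si is in period 3, group 14; P is in period 3, group 15; K is in period 4, group 1; Ba is in period 6, group 2.
EA tends to increase across a period and decrease down a group, though the pattern is less regular than for IE or radius.
Neither a single period nor a single group — weigh both effects.
K > Ba: period and group pull opposite ways; the down-group shift dominates (48 vs 14 kJ/mol).
P > K: relative to K, both the across-period and down-group shifts push P's electron affinity up.
Si > P: this pair runs against the simple trend — see the exception note.
Note the exception: Si has a higher electron affinity than P, contrary to the simple trend — adding an electron to P's half-filled 3p³ is unfavourable, so Si (3p²) has the more exothermic EA.
For reference (kJ/mol): Si 134, P 72, K 48, Ba 14.
So from lowest to highest: Ba < K < P < Si.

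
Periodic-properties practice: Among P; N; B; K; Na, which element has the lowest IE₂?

The second ionization energy removes an electron from the +1 ion. For each element: P⁺ still has 4 valence electrons; N⁺ still has 4 valence electrons; B⁺ still has 2 valence electrons; K⁺ is the bare [Ar] core; Na⁺ is the bare [Ne] core.
Pulling an electron out of a noble-gas core costs far more than removing a remaining valence electron, so K and Na sit at the high end of IE_2.
Valence configurations: P⁺ [Ne]3s²3p², N⁺ [He]2s²2p², B⁺ [He]2s².
The numbers (kJ/mol): P 1907, N 2856, B 2427, K 3052, Na 4562.
So the second ionization energies run P < B < N < K < Na.

P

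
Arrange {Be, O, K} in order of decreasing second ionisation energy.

O > K > Be

IE_2 is the cost of taking one more electron from the +1 cation: Be⁺ still has 1 valence electron; O⁺ still has 5 valence electrons; K⁺ is the bare [Ar] core.
Usually core removal costs more than valence removal, but here the competition is close: a tightly held n=2 valence electron can cost more to remove than an n=3 core electron, so the actual values have to decide it.
Valence configurations: Be⁺ [He]2s¹, O⁺ [He]2s²2p³.
Tabulated IE_2 (kJ/mol): Be 1757, O 3388, K 3052.
Hence IE_2: Be < K < O.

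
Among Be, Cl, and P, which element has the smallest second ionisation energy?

Be

The second ionization energy removes an electron from the +1 ion. For each element: Be⁺ still has 1 valence electron; Cl⁺ still has 6 valence electrons; P⁺ still has 4 valence electrons.
All are still removing valence electrons, so compare the +1 ions as you would atoms: IE_2 generally rises across a period (higher Z_eff) and falls down a group (larger shell), subject to the usual subshell exceptions.
Valence configurations: Be⁺ [He]2s¹, Cl⁺ [Ne]3s²3p⁴, P⁺ [Ne]3s²3p².
Approximate IE_2 values (kJ/mol): Be 1757, Cl 2298, P 1907.
Putting it together, IE_2: Be < P < Cl.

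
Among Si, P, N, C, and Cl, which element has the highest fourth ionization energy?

IE_4 is the cost of taking one more electron from the +3 cation: Si³⁺ still has 1 valence electron; P³⁺ still has 2 valence electrons; N³⁺ still has 2 valence electrons; C³⁺ still has 1 valence electron; Cl³⁺ still has 4 valence electrons.
All are still removing valence electrons, so compare the +3 ions as you would atoms: IE_4 generally rises across a period (higher Z_eff) and falls down a group (larger shell), subject to the usual subshell exceptions.
Valence configurations: Si³⁺ [Ne]3s¹, P³⁺ [Ne]3s², N³⁺ [He]2s², C³⁺ [He]2s¹, Cl³⁺ [Ne]3s²3p².
Approximate IE_4 values (kJ/mol): Si 4356, P 4964, N 7475, C 6223, Cl 5159.
Overall IE_4 order: Si < P < Cl < C < N.

N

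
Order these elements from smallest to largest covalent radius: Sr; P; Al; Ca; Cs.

P, Al, Ca, Sr, Cs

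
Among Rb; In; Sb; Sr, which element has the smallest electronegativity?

Rb

Rb is in period 5, group 1; Sr is in period 5, group 2; In is in period 5, group 13; Sb is in period 5, group 15.
Smaller atoms with higher effective nuclear charge are more electronegative.
All lie in period 5, so electronegativity increases left to right.
The smallest electronegativity among these belongs to Rb.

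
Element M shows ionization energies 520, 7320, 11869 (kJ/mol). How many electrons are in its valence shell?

1

Look for the largest jump between consecutive ionization energies: IE2/IE1 ≈ 14.1, far larger than any earlier ratio.
That jump marks the point where a core electron is being removed. So the atom has 1 valence electron.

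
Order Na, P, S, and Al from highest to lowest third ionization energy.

After 2 electrons have been removed, what remains? Na²⁺ is already 1 electron into the core; P²⁺ still has 3 valence electrons; S²⁺ still has 4 valence electrons; Al²⁺ still has 1 valence electron.
Breaking into a closed-shell core is much more expensive than removing a leftover valence electron — Na has the largest IE_3 here.
Valence configurations: P²⁺ [Ne]3s²3p¹, S²⁺ [Ne]3s²3p², Al²⁺ [Ne]3s¹.
Tabulated IE_3 (kJ/mol): Na 6910, P 2914, S 3357, Al 2745.
So the third ionization energies run Al < P < S < Na.

Na > S > P > Al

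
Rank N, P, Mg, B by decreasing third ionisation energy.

Mg > N > B > P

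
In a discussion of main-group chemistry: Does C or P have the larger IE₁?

C

C is in period 2, group 14; P is in period 3, group 15.
Across a period the outer electron is held more tightly (higher IE₁); down a group it sits in a higher shell, more shielded, and comes off more easily.
These sit on a diagonal, where the across-period and down-group effects partly cancel.
C > P: the two effects oppose for this pair; the down-group effect wins (1086 vs 1012 kJ/mol).
For reference (kJ/mol): C 1086, P 1012.
So C has the larger IE₁ (C > P).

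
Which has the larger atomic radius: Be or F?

Be

Radius decreases left→right (rising Z_eff, same n) and increases top→bottom (higher n).
All lie in period 2, so atomic radius increases right to left.
So Be has the larger atomic radius (Be > F).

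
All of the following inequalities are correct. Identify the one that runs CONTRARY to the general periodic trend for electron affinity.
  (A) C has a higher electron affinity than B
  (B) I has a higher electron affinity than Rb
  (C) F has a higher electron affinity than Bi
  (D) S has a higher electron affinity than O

(D)

The general trend: electron affinity increases across a period and decreases down a group.
(A) C (period 2, group 14) vs B (period 2, group 13): the stated order agrees with the simple trend.
(B) I (period 5, group 17) vs Rb (period 5, group 1): the stated order agrees with the simple trend.
(C) F (period 2, group 17) vs Bi (period 6, group 15): the stated order agrees with the simple trend.
(D) S (period 3, group 16) vs O (period 2, group 16): the stated order contradicts the simple trend.
The exception is (D): the compact 2p subshell of O repels the added electron more than S's larger 3p does.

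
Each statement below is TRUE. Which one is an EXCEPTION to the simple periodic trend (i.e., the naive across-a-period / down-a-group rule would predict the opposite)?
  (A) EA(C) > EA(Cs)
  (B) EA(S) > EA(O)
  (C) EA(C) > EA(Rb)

(B)

The general trend: electron affinity increases across a period and decreases down a group.
(A) C (period 2, group 14) vs Cs (period 6, group 1): the stated order agrees with the simple trend.
(B) S (period 3, group 16) vs O (period 2, group 16): the stated order contradicts the simple trend.
(C) C (period 2, group 14) vs Rb (period 5, group 1): the stated order agrees with the simple trend.
The exception is (B): the compact 2p subshell of O repels the added electron more than S's larger 3p does.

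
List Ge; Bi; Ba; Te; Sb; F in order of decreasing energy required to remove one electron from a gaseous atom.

F, Te, Sb, Ge, Bi, Ba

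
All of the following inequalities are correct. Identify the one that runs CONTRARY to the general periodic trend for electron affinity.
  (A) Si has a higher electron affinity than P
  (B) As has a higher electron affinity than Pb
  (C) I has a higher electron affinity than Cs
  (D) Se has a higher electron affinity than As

The general trend: electron affinity increases across a period and decreases down a group.
(A) Si (period 3, group 14) vs P (period 3, group 15): the stated order contradicts the simple trend.
(B) As (period 4, group 15) vs Pb (period 6, group 14): the stated order agrees with the simple trend.
(C) I (period 5, group 17) vs Cs (period 6, group 1): the stated order agrees with the simple trend.
(D) Se (period 4, group 16) vs As (period 4, group 15): the stated order agrees with the simple trend.
The exception is (A): adding an electron to P's half-filled 3p³ is unfavourable, so Si (3p²) has the more exothermic EA.

(A)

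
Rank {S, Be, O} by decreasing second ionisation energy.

Consider each +1 ion: S⁺ still has 5 valence electrons; Be⁺ still has 1 valence electron; O⁺ still has 5 valence electrons.
All are still removing valence electrons, so compare the +1 ions as you would atoms: IE_2 generally rises across a period (higher Z_eff) and falls down a group (larger shell), subject to the usual subshell exceptions.
Valence configurations: S⁺ [Ne]3s²3p³, Be⁺ [He]2s¹, O⁺ [He]2s²2p³.
Tabulated IE_2 (kJ/mol): S 2252, Be 1757, O 3388.
So the second ionization energies run Be < S < O.

O > S > Be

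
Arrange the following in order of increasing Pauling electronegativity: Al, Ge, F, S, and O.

Al < Ge < S < O < F

Electronegativity increases across a period and decreases down a group, tracking effective nuclear charge and atomic size.
Here both period and group differ, so the two effects have to be weighed against each other.
Ge > Al: period and group pull opposite ways; the across-period shift dominates (2.01 vs 1.61).
S > Ge: both effects reinforce here, so S is clearly the higher of the two.
O > S: O sits above S in group 16, so the down-group effect alone puts O higher.
F > O: F lies to the right of O in period 2, so the across-period effect alone puts F higher.
Approximate values (Pauling): O 3.44, F 3.98, Al 1.61, S 2.58, Ge 2.01.
So from lowest to highest: Al < Ge < S < O < F.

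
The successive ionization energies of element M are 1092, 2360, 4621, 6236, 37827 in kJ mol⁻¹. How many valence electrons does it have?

Look for the largest jump between consecutive ionization energies: IE5/IE4 ≈ 6.1, far larger than any earlier ratio.
That jump marks the point where a core electron is being removed. So the atom has 4 valence electrons.

4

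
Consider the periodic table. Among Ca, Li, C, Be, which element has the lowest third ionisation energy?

Consider each +2 ion: Ca²⁺ is the bare [Ar] core; Li²⁺ is already 1 electron into the core; C²⁺ still has 2 valence electrons; Be²⁺ is the bare [He] core.
Core electrons are held far more tightly than valence electrons, so Ca, Li and Be top the IE_3 order.
Approximate IE_3 values (kJ/mol): Ca 4912, Li 11815, C 4620, Be 14849.
Putting it together, IE_3: C < Ca < Li < Be.

C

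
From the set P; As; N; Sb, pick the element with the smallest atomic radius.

N

Radius decreases left→right (rising Z_eff, same n) and increases top→bottom (higher n).
All are in group 15, so atomic radius increases down the group.
The smallest atomic radius among these belongs to N.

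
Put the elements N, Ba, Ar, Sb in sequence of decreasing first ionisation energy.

Removing the outermost electron gets harder across a period and easier down a group.
Neither a single period nor a single group — weigh both effects.
Sb > Ba: relative to Ba, both the across-period and down-group shifts push Sb's first ionization energy up.
N > Sb: N sits above Sb in group 15, so the down-group effect alone puts N higher.
Ar > N: the two effects oppose for this pair; the across-period effect wins (1521 vs 1402 kJ/mol).
For reference (kJ/mol): N 1402, Ar 1521, Sb 831, Ba 503.
So from highest to lowest: Ar > N > Sb > Ba.

Ar > N > Sb > Ba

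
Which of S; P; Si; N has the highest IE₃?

N

Consider each +2 ion: S²⁺ still has 4 valence electrons; P²⁺ still has 3 valence electrons; Si²⁺ still has 2 valence electrons; N²⁺ still has 3 valence electrons.
All are still removing valence electrons, so compare the +2 ions as you would atoms: IE_3 generally rises across a period (higher Z_eff) and falls down a group (larger shell), subject to the usual subshell exceptions.
Valence configurations: S²⁺ [Ne]3s²3p², P²⁺ [Ne]3s²3p¹, Si²⁺ [Ne]3s², N²⁺ [He]2s²2p¹.
P²⁺ loses a lone 3p electron whereas Si²⁺ must break into a filled 3s² pair, so IE_3(Si) > IE_3(P) even though P has the higher nuclear charge.
The numbers (kJ/mol): S 3357, P 2914, Si 3232, N 4578.
Putting it together, IE_3: P < Si < S < N.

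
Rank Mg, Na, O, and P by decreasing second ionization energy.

Na, O, P, Mg

IE_2 is the cost of taking one more electron from the +1 cation: Mg⁺ still has 1 valence electron; Na⁺ is the bare [Ne] core; O⁺ still has 5 valence electrons; P⁺ still has 4 valence electrons.
Breaking into a closed-shell core is much more expensive than removing a leftover valence electron — Na has the largest IE_2 here.
Valence configurations: Mg⁺ [Ne]3s¹, O⁺ [He]2s²2p³, P⁺ [Ne]3s²3p².
Tabulated IE_2 (kJ/mol): Mg 1451, Na 4562, O 3388, P 1907.
So the second ionization energies run Mg < P < O < Na.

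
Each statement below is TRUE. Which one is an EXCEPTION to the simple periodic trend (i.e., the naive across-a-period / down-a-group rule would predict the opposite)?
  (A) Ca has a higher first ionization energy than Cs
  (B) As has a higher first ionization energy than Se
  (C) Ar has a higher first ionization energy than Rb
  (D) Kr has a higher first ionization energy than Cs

The general trend: first ionization energy increases across a period and decreases down a group.
(A) Ca (period 4, group 2) vs Cs (period 6, group 1): the stated order agrees with the simple trend.
(B) As (period 4, group 15) vs Se (period 4, group 16): the stated order contradicts the simple trend.
(C) Ar (period 3, group 18) vs Rb (period 5, group 1): the stated order agrees with the simple trend.
(D) Kr (period 4, group 18) vs Cs (period 6, group 1): the stated order agrees with the simple trend.
The exception is (B): Se (4p⁴) ionizes more easily than half-filled As (4p³).

(B)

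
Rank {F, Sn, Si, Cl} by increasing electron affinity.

Sn < Si < F < Cl

F is in period 2, group 17; Si is in period 3, group 14; Cl is in period 3, group 17; Sn is in period 5, group 14.
Adding an electron releases more energy for atoms nearer the top right (short of the noble gases).
Here both period and group differ, so the two effects have to be weighed against each other.
Si > Sn: Si sits above Sn in group 14, so the down-group effect alone puts Si higher.
F > Si: both effects reinforce here, so F is clearly the higher of the two.
Cl > F: this pair runs against the simple trend — see the exception note.
Note the exception: Cl has a higher electron affinity than F, contrary to the simple trend — F's small 2p subshell makes the incoming electron feel strong e⁻–e⁻ repulsion, so Cl actually releases more energy on gaining an electron.
For reference (kJ/mol): F 328, Si 134, Cl 349, Sn 107.
So from lowest to highest: Sn < Si < F < Cl.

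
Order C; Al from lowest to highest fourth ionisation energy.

C < Al

Consider each +3 ion: C³⁺ still has 1 valence electron; Al³⁺ is the bare [Ne] core.
Breaking into a closed-shell core is much more expensive than removing a leftover valence electron — Al has the largest IE_4 here.
The numbers (kJ/mol): C 6223, Al 11577.
Putting it together, IE_4: C < Al.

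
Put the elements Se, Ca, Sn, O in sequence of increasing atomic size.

O < Se < Sn < Ca

Across a period the added protons contract the valence shell; down a group each new principal shell makes the atom larger.
Neither a single period nor a single group — weigh both effects.
Se > O: they share group 16; the group trend gives Se the larger value.
Sn > Se: both effects reinforce here, so Sn is clearly the larger of the two.
Ca > Sn: period and group pull opposite ways; the across-period shift dominates (171 vs 140 pm).
Approximate values (pm): O 63, Ca 171, Se 116, Sn 140.
So from smallest to largest: O < Se < Sn < Ca.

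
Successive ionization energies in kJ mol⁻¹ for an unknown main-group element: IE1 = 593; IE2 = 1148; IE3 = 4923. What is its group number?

Group 2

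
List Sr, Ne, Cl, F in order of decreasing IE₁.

F is in period 2, group 17; Ne is in period 2, group 18; Cl is in period 3, group 17; Sr is in period 5, group 2.
IE₁ increases left→right with effective nuclear charge and decreases top→bottom as the valence shell moves farther out.
Here both period and group differ, so the two effects have to be weighed against each other.
Cl > Sr: both effects reinforce here, so Cl is clearly the higher of the two.
F > Cl: F sits above Cl in group 17, so the down-group effect alone puts F higher.
Ne > F: Ne lies to the right of F in period 2, so the across-period effect alone puts Ne higher.
Tabulated first ionization energy (kJ/mol): F 1681, Ne 2081, Cl 1251, Sr 550.
So from highest to lowest: Ne > F > Cl > Sr.

Ne, F, Cl, Sr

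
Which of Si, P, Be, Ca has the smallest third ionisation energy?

P

The third ionization energy removes an electron from the +2 ion. For each element: Si²⁺ still has 2 valence electrons; P²⁺ still has 3 valence electrons; Be²⁺ is the bare [He] core; Ca²⁺ is the bare [Ar] core.
Core electrons are held far more tightly than valence electrons, so Ca and Be top the IE_3 order.
Valence configurations: Si²⁺ [Ne]3s², P²⁺ [Ne]3s²3p¹.
P²⁺ loses a lone 3p electron whereas Si²⁺ must break into a filled 3s² pair, so IE_3(Si) > IE_3(P) even though P has the higher nuclear charge.
Tabulated IE_3 (kJ/mol): Si 3232, P 2914, Be 14849, Ca 4912.
Hence IE_3: P < Si < Ca < Be.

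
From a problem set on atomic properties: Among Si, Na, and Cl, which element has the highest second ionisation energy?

Na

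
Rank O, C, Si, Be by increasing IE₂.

Si < Be < C < O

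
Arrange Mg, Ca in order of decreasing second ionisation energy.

The second ionization energy removes an electron from the +1 ion. For each element: Mg⁺ still has 1 valence electron; Ca⁺ still has 1 valence electron.
All are still removing valence electrons, so compare the +1 ions as you would atoms: IE_2 generally rises across a period (higher Z_eff) and falls down a group (larger shell), subject to the usual subshell exceptions.
Valence configurations: Mg⁺ [Ne]3s¹, Ca⁺ [Ar]4s¹.
Tabulated IE_2 (kJ/mol): Mg 1451, Ca 1145.
Overall IE_2 order: Ca < Mg.

Mg > Ca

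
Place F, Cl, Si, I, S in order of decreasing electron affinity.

F is in period 2, group 17; Si is in period 3, group 14; S is in period 3, group 16; Cl is in period 3, group 17; I is in period 5, group 17.
EA tends to increase across a period and decrease down a group, though the pattern is less regular than for IE or radius.
These span different periods and groups, so the two trends combine.
S > Si: S lies to the right of Si in period 3, so the across-period effect alone puts S higher.
I > S: period and group pull opposite ways; the across-period shift dominates (295 vs 200 kJ/mol).
F > I: F sits above I in group 17, so the down-group effect alone puts F higher.
Cl > F: this pair runs against the simple trend — see the exception note.
Note the exception: Cl has a higher electron affinity than F, contrary to the simple trend — F's small 2p subshell makes the incoming electron feel strong e⁻–e⁻ repulsion, so Cl actually releases more energy on gaining an electron.
Approximate values (kJ/mol): F 328, Si 134, S 200, Cl 349, I 295.
So from highest to lowest: Cl > F > I > S > Si.

Cl > F > I > S > Si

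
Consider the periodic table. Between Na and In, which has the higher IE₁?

In

Na is in period 3, group 1; In is in period 5, group 13.
First ionization energy rises across a period (greater Z_eff holds electrons more tightly) and falls down a group (valence electrons are farther from the nucleus).
Here both period and group differ, so the two effects have to be weighed against each other.
In > Na: period and group pull opposite ways; the across-period shift dominates (558 vs 496 kJ/mol).
For reference (kJ/mol): Na 496, In 558.
So In has the higher IE₁ (In > Na).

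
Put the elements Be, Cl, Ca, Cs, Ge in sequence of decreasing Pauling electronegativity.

Cl > Ge > Be > Ca > Cs

Electronegativity increases across a period and decreases down a group, tracking effective nuclear charge and atomic size.
These span different periods and groups, so the two trends combine.
Ca > Cs: both effects reinforce here, so Ca is clearly the higher of the two.
Be > Ca: Be sits above Ca in group 2, so the down-group effect alone puts Be higher.
Ge > Be: period and group pull opposite ways; the across-period shift dominates (2.01 vs 1.57).
Cl > Ge: both effects reinforce here, so Cl is clearly the higher of the two.
For reference (Pauling): Be 1.57, Cl 3.16, Ca 1.00, Ge 2.01, Cs 0.79.
So from highest to lowest: Cl > Ge > Be > Ca > Cs.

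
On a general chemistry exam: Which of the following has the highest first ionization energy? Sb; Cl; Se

Cl

Cl is in period 3, group 17; Se is in period 4, group 16; Sb is in period 5, group 15.
IE₁ increases left→right with effective nuclear charge and decreases top→bottom as the valence shell moves farther out.
Neither a single period nor a single group — weigh both effects.
Se > Sb: relative to Sb, both the across-period and down-group shifts push Se's first ionization energy up.
Cl > Se: both effects reinforce here, so Cl is clearly the higher of the two.
For reference (kJ/mol): Cl 1251, Se 941, Sb 831.
The highest first ionization energy among these belongs to Cl.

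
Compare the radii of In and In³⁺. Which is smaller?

Forming In³⁺ removes 3 electrons from In. Fewer electrons for the same nuclear charge means less shielding and a higher Z_eff on the remaining electrons, and for main-group metals the entire outer shell is lost.
A cation is smaller than its parent atom: In³⁺ < In.

In³⁺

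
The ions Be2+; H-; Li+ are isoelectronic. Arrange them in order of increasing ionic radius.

All of these have 2 electrons, so size is governed by nuclear charge alone: the more protons, the stronger the pull on the same electron cloud, and the smaller the ion.
Nuclear charges: Be2+ (Z=4), Li+ (Z=3), H- (Z=1).
Smallest to largest: Be2+ < Li+ < H-.

Be2+ < Li+ < H-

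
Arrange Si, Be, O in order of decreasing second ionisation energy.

IE_2 is the cost of taking one more electron from the +1 cation: Si⁺ still has 3 valence electrons; Be⁺ still has 1 valence electron; O⁺ still has 5 valence electrons.
All are still removing valence electrons, so compare the +1 ions as you would atoms: IE_2 generally rises across a period (higher Z_eff) and falls down a group (larger shell), subject to the usual subshell exceptions.
Valence configurations: Si⁺ [Ne]3s²3p¹, Be⁺ [He]2s¹, O⁺ [He]2s²2p³.
Approximate IE_2 values (kJ/mol): Si 1577, Be 1757, O 3388.
Putting it together, IE_2: Si < Be < O.

O > Be > Si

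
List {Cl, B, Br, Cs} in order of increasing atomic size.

Radius decreases left→right (rising Z_eff, same n) and increases top→bottom (higher n).
Here both period and group differ, so the two effects have to be weighed against each other.
Cl > B: the two effects oppose for this pair; the down-group effect wins (99 vs 85 pm).
Br > Cl: they share group 17; the group trend gives Br the larger value.
Cs > Br: both effects reinforce here, so Cs is clearly the larger of the two.
Tabulated atomic radius (pm): B 85, Cl 99, Br 114, Cs 232.
So from smallest to largest: B < Cl < Br < Cs.

B < Cl < Br < Cs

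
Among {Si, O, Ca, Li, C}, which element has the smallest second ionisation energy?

Consider each +1 ion: Si⁺ still has 3 valence electrons; O⁺ still has 5 valence electrons; Ca⁺ still has 1 valence electron; Li⁺ is the bare [He] core; C⁺ still has 3 valence electrons.
Core electrons are held far more tightly than valence electrons, so Li tops the IE_2 order.
Valence configurations: Si⁺ [Ne]3s²3p¹, O⁺ [He]2s²2p³, Ca⁺ [Ar]4s¹, C⁺ [He]2s²2p¹.
Approximate IE_2 values (kJ/mol): Si 1577, O 3388, Ca 1145, Li 7298, C 2353.
Putting it together, IE_2: Ca < Si < C < O < Li.

Ca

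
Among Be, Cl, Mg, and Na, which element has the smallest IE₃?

Cl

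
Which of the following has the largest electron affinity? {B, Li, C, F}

Li is in period 2, group 1; B is in period 2, group 13; C is in period 2, group 14; F is in period 2, group 17.
Atoms with high Z_eff and room in the valence shell (especially the halogens) have the most exothermic electron affinities.
All lie in period 2; the across-period trend (electron affinity increases left to right) applies, with the exception below.
Note the exception: Li has a higher electron affinity than B, contrary to the simple trend — B's ns²np¹ configuration gives only a small electron affinity — the sparsely filled np subshell binds an added electron weakly.
Tabulated electron affinity (kJ/mol): Li 60, B 27, C 122, F 328.
The largest electron affinity among these belongs to F.

F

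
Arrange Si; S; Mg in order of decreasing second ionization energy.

Consider each +1 ion: Si⁺ still has 3 valence electrons; S⁺ still has 5 valence electrons; Mg⁺ still has 1 valence electron.
All are still removing valence electrons, so compare the +1 ions as you would atoms: IE_2 generally rises across a period (higher Z_eff) and falls down a group (larger shell), subject to the usual subshell exceptions.
Valence configurations: Si⁺ [Ne]3s²3p¹, S⁺ [Ne]3s²3p³, Mg⁺ [Ne]3s¹.
Approximate IE_2 values (kJ/mol): Si 1577, S 2252, Mg 1451.
So the second ionization energies run Mg < Si < S.

S > Si > Mg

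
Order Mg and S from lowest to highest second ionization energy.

Mg < S

The second ionization energy removes an electron from the +1 ion. For each element: Mg⁺ still has 1 valence electron; S⁺ still has 5 valence electrons.
All are still removing valence electrons, so compare the +1 ions as you would atoms: IE_2 generally rises across a period (higher Z_eff) and falls down a group (larger shell), subject to the usual subshell exceptions.
Valence configurations: Mg⁺ [Ne]3s¹, S⁺ [Ne]3s²3p³.
Tabulated IE_2 (kJ/mol): Mg 1451, S 2252.
Hence IE_2: Mg < S.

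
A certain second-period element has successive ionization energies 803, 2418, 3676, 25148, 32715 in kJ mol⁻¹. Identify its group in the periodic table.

Group 13

Look for the largest jump between consecutive ionization energies: IE4/IE3 ≈ 6.8, far larger than any earlier ratio.
That jump marks the point where a core electron is being removed. So the atom has 3 valence electrons.
A main-group element with 3 valence electrons is in group 13.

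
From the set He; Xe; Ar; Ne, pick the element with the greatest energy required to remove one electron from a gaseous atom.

IE₁ increases left→right with effective nuclear charge and decreases top→bottom as the valence shell moves farther out.
All are in group 18, so first ionization energy increases up the group.
The greatest energy required to remove one electron from a gaseous atom among these belongs to He.

He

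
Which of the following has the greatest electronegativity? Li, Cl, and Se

Cl

Atoms toward the upper right of the periodic table pull bonding electrons most strongly.
Neither a single period nor a single group — weigh both effects.
Se > Li: period and group pull opposite ways; the across-period shift dominates (2.55 vs 0.98).
Cl > Se: relative to Se, both the across-period and down-group shifts push Cl's electronegativity up.
For reference (Pauling): Li 0.98, Cl 3.16, Se 2.55.
The greatest electronegativity among these belongs to Cl.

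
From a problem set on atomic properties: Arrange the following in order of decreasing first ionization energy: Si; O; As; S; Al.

O > S > As > Si > Al

O is in period 2, group 16; Al is in period 3, group 13; Si is in period 3, group 14; S is in period 3, group 16; As is in period 4, group 15.
IE₁ increases left→right with effective nuclear charge and decreases top→bottom as the valence shell moves farther out.
Here both period and group differ, so the two effects have to be weighed against each other.
Si > Al: Si lies to the right of Al in period 3, so the across-period effect alone puts Si higher.
As > Si: period and group pull opposite ways; the across-period shift dominates (947 vs 786 kJ/mol).
S > As: both effects reinforce here, so S is clearly the higher of the two.
O > S: O sits above S in group 16, so the down-group effect alone puts O higher.
For reference (kJ/mol): O 1314, Al 578, Si 786, S 1000, As 947.
So from highest to lowest: O > S > As > Si > Al.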